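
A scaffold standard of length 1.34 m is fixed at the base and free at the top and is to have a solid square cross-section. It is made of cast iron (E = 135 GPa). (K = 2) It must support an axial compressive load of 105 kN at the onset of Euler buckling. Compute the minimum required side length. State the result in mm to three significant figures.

L_e = K·L = 2 × 1.34 = 2.680 m
Required I = P_cr·L_e²/(π²E) = 1.050×10^5 × 2.680² / (π² × 1.35×10^11) = 5.660×10^-7 m⁴
I_req = 5.660×10^5 mm⁴
Solid square: I = a⁴/12  ⇒  a = (12I)^(1/4) = (12×5.660×10^5)^(1/4) = 51.1 mm

a ≈ 51.1 mm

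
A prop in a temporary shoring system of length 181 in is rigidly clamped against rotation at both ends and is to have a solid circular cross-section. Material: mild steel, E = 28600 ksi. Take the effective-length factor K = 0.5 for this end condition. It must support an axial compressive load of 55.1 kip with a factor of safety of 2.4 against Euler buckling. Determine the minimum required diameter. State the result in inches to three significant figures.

d ≈ 2.97 in

Required P_cr = n·P = 2.4 × 55.1 = 132.2 kip
L_e = K·L = 0.5 × 181 = 90.50 in
Required I = P_cr·L_e²/(π²E) = 1.322×10^5 × 90.50² / (π² × 2.86×10^7) = 3.837 in⁴
Solid circle: I = πd⁴/64  ⇒  d = (64I/π)^(1/4) = (64×3.837/π)^(1/4) = 2.97 in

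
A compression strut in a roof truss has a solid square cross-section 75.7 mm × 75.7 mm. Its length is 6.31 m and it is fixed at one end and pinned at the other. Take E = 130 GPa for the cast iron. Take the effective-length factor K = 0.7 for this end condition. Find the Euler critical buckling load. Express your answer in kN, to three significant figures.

P_cr ≈ 180 kN

I = a⁴/12 = 75.7⁴/12 = 2.737×10^6 mm⁴
I = 2.737×10^6 mm⁴ = 2.737×10^-6 m⁴
Effective length L_e = K·L = 0.7 × 6.31 = 4.417 m
P_cr = π²EI / L_e² = π² × 130×10⁹ × 2.737×10^-6 / 4.417² = 1.800×10^5 N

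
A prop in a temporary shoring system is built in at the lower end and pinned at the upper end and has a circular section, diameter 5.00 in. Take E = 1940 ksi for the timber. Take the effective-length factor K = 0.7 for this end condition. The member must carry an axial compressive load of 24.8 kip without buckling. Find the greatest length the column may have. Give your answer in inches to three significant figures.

I = πd⁴/64 = π×5.00⁴/64 = 30.68 in⁴
At the buckling limit P_cr = P = 2.480×10^4 lb
From P_cr = π²EI/(K·L)²:  L = (1/K)·√(π²EI/P_cr) = (1/0.7)·√(π²×1.94×10^6×30.68/2.480×10^4)
L = 220 in

L_max ≈ 220 in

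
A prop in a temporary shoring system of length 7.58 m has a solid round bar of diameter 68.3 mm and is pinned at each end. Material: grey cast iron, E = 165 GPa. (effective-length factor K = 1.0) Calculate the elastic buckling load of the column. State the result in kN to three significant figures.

I = πd⁴/64 = π×68.3⁴/64 = 1.068×10^6 mm⁴
I = 1.068×10^6 mm⁴ = 1.068×10^-6 m⁴
Effective length L_e = K·L = 1 × 7.58 = 7.580 m
P_cr = π²EI / L_e² = π² × 165×10⁹ × 1.068×10^-6 / 7.580² = 3.028×10^4 N

P_cr ≈ 30.3 kN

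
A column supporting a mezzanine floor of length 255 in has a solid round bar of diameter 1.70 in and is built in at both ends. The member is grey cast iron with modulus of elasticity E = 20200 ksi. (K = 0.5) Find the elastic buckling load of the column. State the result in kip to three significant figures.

P_cr ≈ 5.03 kip

I = πd⁴/64 = π×1.70⁴/64 = 0.4100 in⁴
Effective length L_e = K·L = 0.5 × 255 = 127.5 in
P_cr = π²EI / L_e² = π² × 20200×10³ × 0.4100 / 127.5² = 5.028×10^3 lb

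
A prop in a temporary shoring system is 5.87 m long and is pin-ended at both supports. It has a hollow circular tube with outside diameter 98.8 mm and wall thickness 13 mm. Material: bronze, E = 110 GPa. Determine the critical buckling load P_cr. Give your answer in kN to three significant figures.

Inner diameter d_i = 98.8 − 2×13 = 72.80 mm
I = π(d_o⁴ − d_i⁴)/64 = π(98.8⁴ − 72.80⁴)/64 = 3.299×10^6 mm⁴
I = 3.299×10^6 mm⁴ = 3.299×10^-6 m⁴
Effective length L_e = K·L = 1 × 5.87 = 5.870 m
P_cr = π²EI / L_e² = π² × 110×10⁹ × 3.299×10^-6 / 5.870² = 1.039×10^5 N

P_cr ≈ 104 kN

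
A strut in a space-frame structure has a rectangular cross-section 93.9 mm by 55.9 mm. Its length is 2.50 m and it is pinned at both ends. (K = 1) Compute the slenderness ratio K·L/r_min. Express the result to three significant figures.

λ ≈ 155

Buckling occurs about the weak axis: I_min = h·b³/12 with b = 55.9 mm (the shorter side).
I_min = 93.9×55.9³/12 = 1.367×10^6 mm⁴
A = 5.249×10^3 mm²;  r_min = √(I/A) = √(1.367×10^6/5.249×10^3) = 16.14 mm
L_e = K·L = 1 × 2.50 m = 2.500 m = 2500.0 mm
λ = L_e / r_min = 2500.0 / 16.14 = 155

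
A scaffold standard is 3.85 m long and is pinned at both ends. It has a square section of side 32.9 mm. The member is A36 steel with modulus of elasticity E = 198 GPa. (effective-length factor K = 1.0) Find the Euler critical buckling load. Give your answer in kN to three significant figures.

P_cr ≈ 12.9 kN

I = a⁴/12 = 32.9⁴/12 = 9.763×10^4 mm⁴
I = 9.763×10^4 mm⁴ = 9.763×10^-8 m⁴
Effective length L_e = K·L = 1 × 3.85 = 3.850 m
P_cr = π²EI / L_e² = π² × 198×10⁹ × 9.763×10^-8 / 3.850² = 1.287×10^4 N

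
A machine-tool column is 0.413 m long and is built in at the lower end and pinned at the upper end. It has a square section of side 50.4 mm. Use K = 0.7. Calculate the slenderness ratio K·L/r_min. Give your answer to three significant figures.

I = a⁴/12 = 50.4⁴/12 = 5.377×10^5 mm⁴
A = 2.540×10^3 mm²;  r_min = √(I/A) = √(5.377×10^5/2.540×10^3) = 14.55 mm
L_e = K·L = 0.7 × 0.413 m = 0.2891 m = 289.10 mm
λ = L_e / r_min = 289.10 / 14.55 = 19.9

λ ≈ 19.9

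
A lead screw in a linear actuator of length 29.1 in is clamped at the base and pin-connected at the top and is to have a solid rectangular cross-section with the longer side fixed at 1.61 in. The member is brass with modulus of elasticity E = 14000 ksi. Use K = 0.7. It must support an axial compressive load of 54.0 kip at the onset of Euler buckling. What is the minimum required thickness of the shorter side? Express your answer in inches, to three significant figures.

b ≈ 1.07 in

L_e = K·L = 0.7 × 29.1 = 20.37 in
Required I = P_cr·L_e²/(π²E) = 5.400×10^4 × 20.37² / (π² × 1.40×10^7) = 0.1622 in⁴
Rectangle, weak axis: I_min = h·b³/12 with h = 1.61 in fixed  ⇒  b = (12I/h)^(1/3) = 1.07 in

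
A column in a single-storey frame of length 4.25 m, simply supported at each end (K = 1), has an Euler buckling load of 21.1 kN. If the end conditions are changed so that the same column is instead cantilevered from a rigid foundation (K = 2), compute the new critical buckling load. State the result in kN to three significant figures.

P_cr ∝ 1/K², so P_cr,new = P_cr,old × (K_old/K_new)² = 21.1 × (1/2)²
= 21.1 × 0.2500 = 5.28 kN

P_cr ≈ 5.28 kN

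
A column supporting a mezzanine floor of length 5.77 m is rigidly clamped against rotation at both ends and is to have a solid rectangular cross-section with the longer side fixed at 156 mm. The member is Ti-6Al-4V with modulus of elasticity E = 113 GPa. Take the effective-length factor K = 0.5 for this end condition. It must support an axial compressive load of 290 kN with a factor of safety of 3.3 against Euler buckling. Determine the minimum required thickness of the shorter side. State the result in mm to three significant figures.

Required P_cr = n·P = 3.3 × 290 = 957.0 kN
L_e = K·L = 0.5 × 5.77 = 2.885 m
Required I = P_cr·L_e²/(π²E) = 9.570×10^5 × 2.885² / (π² × 1.13×10^11) = 7.142×10^-6 m⁴
I_req = 7.142×10^6 mm⁴
Rectangle, weak axis: I_min = h·b³/12 with h = 156 mm fixed  ⇒  b = (12I/h)^(1/3) = 81.9 mm

b ≈ 81.9 mm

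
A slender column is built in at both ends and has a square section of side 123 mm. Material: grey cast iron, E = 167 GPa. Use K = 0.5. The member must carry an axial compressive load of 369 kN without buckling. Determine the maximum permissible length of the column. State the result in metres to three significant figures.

I = a⁴/12 = 123⁴/12 = 1.907×10^7 mm⁴
I = 1.907×10^-5 m⁴
At the buckling limit P_cr = P = 3.690×10^5 N
From P_cr = π²EI/(K·L)²:  L = (1/K)·√(π²EI/P_cr) = (1/0.5)·√(π²×1.67×10^11×1.907×10^-5/3.690×10^5)
L = 18.5 m

L_max ≈ 18.5 m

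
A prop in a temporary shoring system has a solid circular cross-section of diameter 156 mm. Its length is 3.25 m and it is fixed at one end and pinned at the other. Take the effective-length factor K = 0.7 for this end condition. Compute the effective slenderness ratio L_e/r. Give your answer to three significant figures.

λ ≈ 58.3

For a solid circle r = d/4 = 156/4 = 39.00 mm
L_e = K·L = 0.7 × 3.25 m = 2.275 m = 2275.0 mm
λ = L_e / r_min = 2275.0 / 39.00 = 58.3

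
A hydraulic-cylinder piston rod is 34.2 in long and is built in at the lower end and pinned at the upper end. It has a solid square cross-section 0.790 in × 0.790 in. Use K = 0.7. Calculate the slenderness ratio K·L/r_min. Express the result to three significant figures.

λ ≈ 105

For a square r = a/√12 = 0.790/√12 = 0.2281 in
L_e = K·L = 0.7 × 34.2 = 23.94 in
λ = L_e / r_min = 23.940 / 0.2281 = 105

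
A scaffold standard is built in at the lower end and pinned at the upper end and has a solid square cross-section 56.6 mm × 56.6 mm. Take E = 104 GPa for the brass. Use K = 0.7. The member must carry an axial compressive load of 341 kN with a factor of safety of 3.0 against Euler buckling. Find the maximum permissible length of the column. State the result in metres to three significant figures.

L_max ≈ 1.32 m

I = a⁴/12 = 56.6⁴/12 = 8.552×10^5 mm⁴
I = 8.552×10^-7 m⁴
Required critical load P_cr = n·P = 3.0 × 341 = 1023 kN = 1.023×10^6 N
From P_cr = π²EI/(K·L)²:  L = (1/K)·√(π²EI/P_cr) = (1/0.7)·√(π²×1.04×10^11×8.552×10^-7/1.023×10^6)
L = 1.32 m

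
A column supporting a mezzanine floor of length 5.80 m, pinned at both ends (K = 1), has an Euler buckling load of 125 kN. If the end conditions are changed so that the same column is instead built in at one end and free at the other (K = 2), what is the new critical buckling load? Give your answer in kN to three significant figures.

P_cr ≈ 31.2 kN

P_cr ∝ 1/K², so P_cr,new = P_cr,old × (K_old/K_new)² = 125 × (1/2)²
= 125 × 0.2500 = 31.2 kN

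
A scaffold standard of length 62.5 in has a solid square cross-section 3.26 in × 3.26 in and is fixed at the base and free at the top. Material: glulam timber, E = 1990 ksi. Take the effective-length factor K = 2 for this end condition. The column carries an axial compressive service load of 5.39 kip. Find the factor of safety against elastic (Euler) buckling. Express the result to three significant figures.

I = a⁴/12 = 3.26⁴/12 = 9.412 in⁴
Effective length L_e = K·L = 2 × 62.5 = 125.0 in
P_cr = π²EI / L_e² = π² × 1990×10³ × 9.412 / 125.0² = 1.183×10^4 lb
Factor of safety n = P_cr / P = 11.831 / 5.39 = 2.19

n ≈ 2.19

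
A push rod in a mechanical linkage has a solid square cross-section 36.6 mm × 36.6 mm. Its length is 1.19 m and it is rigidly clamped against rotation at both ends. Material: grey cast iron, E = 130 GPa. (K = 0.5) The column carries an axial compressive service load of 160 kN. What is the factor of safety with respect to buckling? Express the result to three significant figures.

I = a⁴/12 = 36.6⁴/12 = 1.495×10^5 mm⁴
I = 1.495×10^5 mm⁴ = 1.495×10^-7 m⁴
Effective length L_e = K·L = 0.5 × 1.19 = 0.5950 m
P_cr = π²EI / L_e² = π² × 130×10⁹ × 1.495×10^-7 / 0.5950² = 5.419×10^5 N
Factor of safety n = P_cr / P = 541.94 / 160 = 3.39

n ≈ 3.39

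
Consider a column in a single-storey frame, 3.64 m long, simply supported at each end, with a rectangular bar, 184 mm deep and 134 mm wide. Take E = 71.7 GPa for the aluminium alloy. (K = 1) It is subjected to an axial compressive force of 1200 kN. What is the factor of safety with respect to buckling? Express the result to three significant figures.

Buckling occurs about the weak axis: I_min = h·b³/12 with b = 134 mm (the shorter side).
I_min = 184×134³/12 = 3.689×10^7 mm⁴
I = 3.689×10^7 mm⁴ = 3.689×10^-5 m⁴
Effective length L_e = K·L = 1 × 3.64 = 3.640 m
P_cr = π²EI / L_e² = π² × 71.7×10⁹ × 3.689×10^-5 / 3.640² = 1.970×10^6 N
Factor of safety n = P_cr / P = 1970.5 / 1200 = 1.64

n ≈ 1.64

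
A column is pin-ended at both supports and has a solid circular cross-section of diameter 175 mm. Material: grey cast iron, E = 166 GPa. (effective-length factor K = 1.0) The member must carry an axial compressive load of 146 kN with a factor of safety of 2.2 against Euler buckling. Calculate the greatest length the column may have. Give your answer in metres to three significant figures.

L_max ≈ 15.3 m

I = πd⁴/64 = π×175⁴/64 = 4.604×10^7 mm⁴
I = 4.604×10^-5 m⁴
Required critical load P_cr = n·P = 2.2 × 146 = 321.2 kN = 3.212×10^5 N
From P_cr = π²EI/(K·L)²:  L = (1/K)·√(π²EI/P_cr) = (1/1)·√(π²×1.66×10^11×4.604×10^-5/3.212×10^5)
L = 15.3 m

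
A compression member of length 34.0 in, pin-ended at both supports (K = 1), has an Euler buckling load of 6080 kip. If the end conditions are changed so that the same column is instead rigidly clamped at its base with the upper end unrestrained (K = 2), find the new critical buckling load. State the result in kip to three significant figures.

P_cr ≈ 1520 kip

P_cr ∝ 1/K², so P_cr,new = P_cr,old × (K_old/K_new)² = 6080 × (1/2)²
= 6080 × 0.2500 = 1520 kip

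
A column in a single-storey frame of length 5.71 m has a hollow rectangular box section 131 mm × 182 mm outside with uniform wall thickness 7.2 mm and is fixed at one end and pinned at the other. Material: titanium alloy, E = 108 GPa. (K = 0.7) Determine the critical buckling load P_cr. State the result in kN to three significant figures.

P_cr ≈ 798 kN

Inner dimensions: h_i = 182 − 2×7.2 = 167.6 mm, b_i = 131 − 2×7.2 = 116.6 mm
Weak-axis I_min = (h_o·b_o³ − h_i·b_i³)/12 with b_o = 131, b_i = 116.6 mm (shorter outer/inner sides).
I_min = (182×131³ − 167.6×116.6³)/12 = 1.196×10^7 mm⁴
I = 1.196×10^7 mm⁴ = 1.196×10^-5 m⁴
Effective length L_e = K·L = 0.7 × 5.71 = 3.997 m
P_cr = π²EI / L_e² = π² × 108×10⁹ × 1.196×10^-5 / 3.997² = 7.977×10^5 N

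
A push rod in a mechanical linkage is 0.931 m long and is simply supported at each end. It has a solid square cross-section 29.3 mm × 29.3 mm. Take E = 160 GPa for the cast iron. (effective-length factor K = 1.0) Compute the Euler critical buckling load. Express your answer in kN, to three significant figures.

P_cr ≈ 112 kN

I = a⁴/12 = 29.3⁴/12 = 6.142×10^4 mm⁴
I = 6.142×10^4 mm⁴ = 6.142×10^-8 m⁴
Effective length L_e = K·L = 1 × 0.931 = 0.9310 m
P_cr = π²EI / L_e² = π² × 160×10⁹ × 6.142×10^-8 / 0.9310² = 1.119×10^5 N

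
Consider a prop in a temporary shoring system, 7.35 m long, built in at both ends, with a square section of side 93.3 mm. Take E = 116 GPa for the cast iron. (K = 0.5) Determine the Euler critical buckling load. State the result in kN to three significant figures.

I = a⁴/12 = 93.3⁴/12 = 6.315×10^6 mm⁴
I = 6.315×10^6 mm⁴ = 6.315×10^-6 m⁴
Effective length L_e = K·L = 0.5 × 7.35 = 3.675 m
P_cr = π²EI / L_e² = π² × 116×10⁹ × 6.315×10^-6 / 3.675² = 5.353×10^5 N

P_cr ≈ 535 kN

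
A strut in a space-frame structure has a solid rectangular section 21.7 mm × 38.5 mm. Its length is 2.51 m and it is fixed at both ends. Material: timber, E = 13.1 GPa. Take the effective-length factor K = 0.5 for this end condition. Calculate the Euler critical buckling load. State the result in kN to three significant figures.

P_cr ≈ 2.69 kN

Buckling occurs about the weak axis: I_min = h·b³/12 with b = 21.7 mm (the shorter side).
I_min = 38.5×21.7³/12 = 3.278×10^4 mm⁴
I = 3.278×10^4 mm⁴ = 3.278×10^-8 m⁴
Effective length L_e = K·L = 0.5 × 2.51 = 1.255 m
P_cr = π²EI / L_e² = π² × 13.1×10⁹ × 3.278×10^-8 / 1.255² = 2.691×10^3 N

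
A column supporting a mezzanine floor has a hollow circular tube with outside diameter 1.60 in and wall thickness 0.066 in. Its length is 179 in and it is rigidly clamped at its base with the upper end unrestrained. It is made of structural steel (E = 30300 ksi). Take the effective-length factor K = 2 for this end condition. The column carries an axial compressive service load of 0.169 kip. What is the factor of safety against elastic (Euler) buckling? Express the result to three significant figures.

n ≈ 1.29

Inner diameter d_i = 1.60 − 2×0.066 = 1.468 in
I = π(d_o⁴ − d_i⁴)/64 = π(1.60⁴ − 1.468⁴)/64 = 9.373×10^-2 in⁴
Effective length L_e = K·L = 2 × 179 = 358.0 in
P_cr = π²EI / L_e² = π² × 30300×10³ × 9.373×10^-2 / 358.0² = 218.7 lb
Factor of safety n = P_cr / P = 0.21871 / 0.169 = 1.29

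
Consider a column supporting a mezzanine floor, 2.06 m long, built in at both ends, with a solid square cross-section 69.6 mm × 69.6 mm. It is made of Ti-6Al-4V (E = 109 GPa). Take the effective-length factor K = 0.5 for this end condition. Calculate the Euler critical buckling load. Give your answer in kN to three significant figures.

I = a⁴/12 = 69.6⁴/12 = 1.955×10^6 mm⁴
I = 1.955×10^6 mm⁴ = 1.955×10^-6 m⁴
Effective length L_e = K·L = 0.5 × 2.06 = 1.030 m
P_cr = π²EI / L_e² = π² × 109×10⁹ × 1.955×10^-6 / 1.030² = 1.983×10^6 N

P_cr ≈ 1980 kN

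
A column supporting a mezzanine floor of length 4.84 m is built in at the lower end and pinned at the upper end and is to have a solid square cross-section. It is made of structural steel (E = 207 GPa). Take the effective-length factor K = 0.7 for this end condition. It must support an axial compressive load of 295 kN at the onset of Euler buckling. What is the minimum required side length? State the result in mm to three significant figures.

a ≈ 66.8 mm

L_e = K·L = 0.7 × 4.84 = 3.388 m
Required I = P_cr·L_e²/(π²E) = 2.950×10^5 × 3.388² / (π² × 2.07×10^11) = 1.657×10^-6 m⁴
I_req = 1.657×10^6 mm⁴
Solid square: I = a⁴/12  ⇒  a = (12I)^(1/4) = (12×1.657×10^6)^(1/4) = 66.8 mm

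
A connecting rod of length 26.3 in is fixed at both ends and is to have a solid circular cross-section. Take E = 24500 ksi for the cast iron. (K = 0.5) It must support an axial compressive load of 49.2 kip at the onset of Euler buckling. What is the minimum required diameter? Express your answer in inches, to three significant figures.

L_e = K·L = 0.5 × 26.3 = 13.15 in
Required I = P_cr·L_e²/(π²E) = 4.920×10^4 × 13.15² / (π² × 2.45×10^7) = 3.518×10^-2 in⁴
Solid circle: I = πd⁴/64  ⇒  d = (64I/π)^(1/4) = (64×3.518×10^-2/π)^(1/4) = 0.920 in

d ≈ 0.920 in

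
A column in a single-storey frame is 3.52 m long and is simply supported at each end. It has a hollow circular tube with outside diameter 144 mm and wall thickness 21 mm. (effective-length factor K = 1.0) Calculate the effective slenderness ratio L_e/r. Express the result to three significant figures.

λ ≈ 79.8

Inner diameter d_i = 144 − 2×21 = 102.0 mm
I = π(d_o⁴ − d_i⁴)/64 = π(144⁴ − 102.0⁴)/64 = 1.579×10^7 mm⁴
A = 8.115×10^3 mm²;  r_min = √(I/A) = √(1.579×10^7/8.115×10^3) = 44.12 mm
L_e = K·L = 1 × 3.52 m = 3.520 m = 3520.0 mm
λ = L_e / r_min = 3520.0 / 44.12 = 79.8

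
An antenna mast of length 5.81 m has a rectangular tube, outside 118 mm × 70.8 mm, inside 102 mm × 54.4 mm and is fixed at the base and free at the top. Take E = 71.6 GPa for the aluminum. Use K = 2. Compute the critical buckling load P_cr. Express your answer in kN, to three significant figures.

Weak-axis I_min = (h_o·b_o³ − h_i·b_i³)/12 with b_o = 70.8, b_i = 54.40 mm (shorter outer/inner sides).
I_min = (118×70.8³ − 102.0×54.40³)/12 = 2.121×10^6 mm⁴
I = 2.121×10^6 mm⁴ = 2.121×10^-6 m⁴
Effective length L_e = K·L = 2 × 5.81 = 11.62 m
P_cr = π²EI / L_e² = π² × 71.6×10⁹ × 2.121×10^-6 / 11.62² = 1.110×10^4 N

P_cr ≈ 11.1 kN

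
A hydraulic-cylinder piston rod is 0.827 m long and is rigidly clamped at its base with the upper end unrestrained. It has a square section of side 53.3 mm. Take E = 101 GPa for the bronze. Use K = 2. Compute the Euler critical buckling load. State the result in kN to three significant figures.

I = a⁴/12 = 53.3⁴/12 = 6.726×10^5 mm⁴
I = 6.726×10^5 mm⁴ = 6.726×10^-7 m⁴
Effective length L_e = K·L = 2 × 0.827 = 1.654 m
P_cr = π²EI / L_e² = π² × 101×10⁹ × 6.726×10^-7 / 1.654² = 2.451×10^5 N

P_cr ≈ 245 kN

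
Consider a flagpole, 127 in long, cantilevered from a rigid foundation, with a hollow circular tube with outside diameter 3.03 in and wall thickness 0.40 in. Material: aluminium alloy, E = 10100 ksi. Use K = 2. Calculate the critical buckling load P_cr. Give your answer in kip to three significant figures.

Inner diameter d_i = 3.03 − 2×0.40 = 2.230 in
I = π(d_o⁴ − d_i⁴)/64 = π(3.03⁴ − 2.230⁴)/64 = 2.924 in⁴
Effective length L_e = K·L = 2 × 127 = 254.0 in
P_cr = π²EI / L_e² = π² × 10100×10³ × 2.924 / 254.0² = 4.517×10^3 lb

P_cr ≈ 4.52 kip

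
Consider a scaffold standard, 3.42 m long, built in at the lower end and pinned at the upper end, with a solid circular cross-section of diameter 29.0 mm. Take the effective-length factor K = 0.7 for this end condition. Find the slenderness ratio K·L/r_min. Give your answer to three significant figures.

For a solid circle r = d/4 = 29.0/4 = 7.250 mm
L_e = K·L = 0.7 × 3.42 m = 2.394 m = 2394.0 mm
λ = L_e / r_min = 2394.0 / 7.250 = 330

λ ≈ 330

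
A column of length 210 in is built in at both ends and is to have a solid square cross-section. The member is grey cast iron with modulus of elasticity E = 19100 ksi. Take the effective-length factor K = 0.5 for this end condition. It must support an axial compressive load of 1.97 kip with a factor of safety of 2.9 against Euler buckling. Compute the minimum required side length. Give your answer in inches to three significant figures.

a ≈ 1.42 in

Required P_cr = n·P = 2.9 × 1.97 = 5.713 kip
L_e = K·L = 0.5 × 210 = 105.0 in
Required I = P_cr·L_e²/(π²E) = 5.713×10^3 × 105.0² / (π² × 1.91×10^7) = 0.3341 in⁴
Solid square: I = a⁴/12  ⇒  a = (12I)^(1/4) = (12×0.3341)^(1/4) = 1.42 in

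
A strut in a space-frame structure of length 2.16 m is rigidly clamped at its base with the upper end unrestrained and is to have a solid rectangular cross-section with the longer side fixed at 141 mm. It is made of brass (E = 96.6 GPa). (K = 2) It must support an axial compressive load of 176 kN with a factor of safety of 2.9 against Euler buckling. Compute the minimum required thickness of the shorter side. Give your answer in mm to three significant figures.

Required P_cr = n·P = 2.9 × 176 = 510.4 kN
L_e = K·L = 2 × 2.16 = 4.320 m
Required I = P_cr·L_e²/(π²E) = 5.104×10^5 × 4.320² / (π² × 9.66×10^10) = 9.991×10^-6 m⁴
I_req = 9.991×10^6 mm⁴
Rectangle, weak axis: I_min = h·b³/12 with h = 141 mm fixed  ⇒  b = (12I/h)^(1/3) = 94.7 mm

b ≈ 94.7 mm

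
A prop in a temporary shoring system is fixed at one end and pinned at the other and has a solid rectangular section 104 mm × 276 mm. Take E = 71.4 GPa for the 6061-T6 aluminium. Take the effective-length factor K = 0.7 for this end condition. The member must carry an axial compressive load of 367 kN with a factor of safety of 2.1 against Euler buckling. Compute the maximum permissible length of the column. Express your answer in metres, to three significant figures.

Buckling occurs about the weak axis: I_min = h·b³/12 with b = 104 mm (the shorter side).
I_min = 276×104³/12 = 2.587×10^7 mm⁴
I = 2.587×10^-5 m⁴
Required critical load P_cr = n·P = 2.1 × 367 = 770.7 kN = 7.707×10^5 N
From P_cr = π²EI/(K·L)²:  L = (1/K)·√(π²EI/P_cr) = (1/0.7)·√(π²×7.14×10^10×2.587×10^-5/7.707×10^5)
L = 6.95 m

L_max ≈ 6.95 m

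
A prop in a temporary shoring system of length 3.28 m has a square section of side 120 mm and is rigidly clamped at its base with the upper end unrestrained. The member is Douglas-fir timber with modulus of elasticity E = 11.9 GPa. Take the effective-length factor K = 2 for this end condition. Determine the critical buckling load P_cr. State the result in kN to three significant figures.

P_cr ≈ 47.2 kN

I = a⁴/12 = 120⁴/12 = 1.728×10^7 mm⁴
I = 1.728×10^7 mm⁴ = 1.728×10^-5 m⁴
Effective length L_e = K·L = 2 × 3.28 = 6.560 m
P_cr = π²EI / L_e² = π² × 11.9×10⁹ × 1.728×10^-5 / 6.560² = 4.716×10^4 N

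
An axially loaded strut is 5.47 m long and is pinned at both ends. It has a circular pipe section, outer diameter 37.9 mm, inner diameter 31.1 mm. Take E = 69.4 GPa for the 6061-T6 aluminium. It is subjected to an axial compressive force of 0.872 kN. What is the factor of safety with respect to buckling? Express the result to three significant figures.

n ≈ 1.45

d_o = 37.9 mm, d_i = 31.1 mm
I = π(d_o⁴ − d_i⁴)/64 = π(37.9⁴ − 31.10⁴)/64 = 5.536×10^4 mm⁴
I = 5.536×10^4 mm⁴ = 5.536×10^-8 m⁴
Effective length L_e = K·L = 1 × 5.47 = 5.470 m
P_cr = π²EI / L_e² = π² × 69.4×10⁹ × 5.536×10^-8 / 5.470² = 1.267×10^3 N
Factor of safety n = P_cr / P = 1.2673 / 0.872 = 1.45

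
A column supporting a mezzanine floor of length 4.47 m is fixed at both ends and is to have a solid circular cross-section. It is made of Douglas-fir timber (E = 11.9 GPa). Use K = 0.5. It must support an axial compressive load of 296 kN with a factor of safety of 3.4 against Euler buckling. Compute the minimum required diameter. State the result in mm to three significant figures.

Required P_cr = n·P = 3.4 × 296 = 1006 kN
L_e = K·L = 0.5 × 4.47 = 2.235 m
Required I = P_cr·L_e²/(π²E) = 1.006×10^6 × 2.235² / (π² × 1.19×10^10) = 4.280×10^-5 m⁴
I_req = 4.280×10^7 mm⁴
Solid circle: I = πd⁴/64  ⇒  d = (64I/π)^(1/4) = (64×4.280×10^7/π)^(1/4) = 172 mm

d ≈ 172 mm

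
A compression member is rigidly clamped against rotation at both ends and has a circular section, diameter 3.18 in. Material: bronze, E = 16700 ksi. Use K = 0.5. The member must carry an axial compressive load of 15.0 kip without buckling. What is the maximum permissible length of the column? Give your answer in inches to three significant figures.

L_max ≈ 470 in

I = πd⁴/64 = π×3.18⁴/64 = 5.020 in⁴
At the buckling limit P_cr = P = 1.500×10^4 lb
From P_cr = π²EI/(K·L)²:  L = (1/K)·√(π²EI/P_cr) = (1/0.5)·√(π²×1.67×10^7×5.020/1.500×10^4)
L = 470 in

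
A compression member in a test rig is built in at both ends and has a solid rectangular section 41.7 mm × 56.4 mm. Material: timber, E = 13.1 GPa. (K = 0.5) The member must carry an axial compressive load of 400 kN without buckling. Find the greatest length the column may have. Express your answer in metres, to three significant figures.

L_max ≈ 0.664 m

Buckling occurs about the weak axis: I_min = h·b³/12 with b = 41.7 mm (the shorter side).
I_min = 56.4×41.7³/12 = 3.408×10^5 mm⁴
I = 3.408×10^-7 m⁴
At the buckling limit P_cr = P = 4.000×10^5 N
From P_cr = π²EI/(K·L)²:  L = (1/K)·√(π²EI/P_cr) = (1/0.5)·√(π²×1.31×10^10×3.408×10^-7/4.000×10^5)
L = 0.664 m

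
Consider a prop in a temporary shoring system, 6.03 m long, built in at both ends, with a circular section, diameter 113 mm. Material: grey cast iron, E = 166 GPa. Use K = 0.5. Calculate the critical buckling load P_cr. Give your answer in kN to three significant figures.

I = πd⁴/64 = π×113⁴/64 = 8.004×10^6 mm⁴
I = 8.004×10^6 mm⁴ = 8.004×10^-6 m⁴
Effective length L_e = K·L = 0.5 × 6.03 = 3.015 m
P_cr = π²EI / L_e² = π² × 166×10⁹ × 8.004×10^-6 / 3.015² = 1.443×10^6 N

P_cr ≈ 1440 kN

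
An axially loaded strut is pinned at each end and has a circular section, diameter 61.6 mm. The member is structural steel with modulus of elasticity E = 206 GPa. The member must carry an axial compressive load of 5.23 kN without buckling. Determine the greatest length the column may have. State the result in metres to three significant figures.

L_max ≈ 16.6 m

I = πd⁴/64 = π×61.6⁴/64 = 7.068×10^5 mm⁴
I = 7.068×10^-7 m⁴
At the buckling limit P_cr = P = 5.230×10^3 N
From P_cr = π²EI/(K·L)²:  L = (1/K)·√(π²EI/P_cr) = (1/1)·√(π²×2.06×10^11×7.068×10^-7/5.230×10^3)
L = 16.6 m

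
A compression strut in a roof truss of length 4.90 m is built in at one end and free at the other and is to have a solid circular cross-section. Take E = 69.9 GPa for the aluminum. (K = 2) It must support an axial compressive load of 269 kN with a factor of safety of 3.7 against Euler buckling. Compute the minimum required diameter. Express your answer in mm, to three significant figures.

d ≈ 230 mm

Required P_cr = n·P = 3.7 × 269 = 995.3 kN
L_e = K·L = 2 × 4.90 = 9.800 m
Required I = P_cr·L_e²/(π²E) = 9.953×10^5 × 9.800² / (π² × 6.99×10^10) = 1.386×10^-4 m⁴
I_req = 1.386×10^8 mm⁴
Solid circle: I = πd⁴/64  ⇒  d = (64I/π)^(1/4) = (64×1.386×10^8/π)^(1/4) = 230 mm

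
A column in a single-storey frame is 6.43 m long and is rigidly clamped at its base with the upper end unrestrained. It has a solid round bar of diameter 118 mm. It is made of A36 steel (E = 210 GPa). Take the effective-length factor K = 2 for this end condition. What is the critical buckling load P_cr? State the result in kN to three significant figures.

P_cr ≈ 119 kN

I = πd⁴/64 = π×118⁴/64 = 9.517×10^6 mm⁴
I = 9.517×10^6 mm⁴ = 9.517×10^-6 m⁴
Effective length L_e = K·L = 2 × 6.43 = 12.86 m
P_cr = π²EI / L_e² = π² × 210×10⁹ × 9.517×10^-6 / 12.86² = 1.193×10^5 N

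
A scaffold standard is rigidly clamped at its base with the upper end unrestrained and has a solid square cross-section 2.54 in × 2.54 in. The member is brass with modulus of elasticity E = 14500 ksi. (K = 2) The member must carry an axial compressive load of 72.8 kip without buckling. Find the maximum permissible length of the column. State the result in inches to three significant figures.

I = a⁴/12 = 2.54⁴/12 = 3.469 in⁴
At the buckling limit P_cr = P = 7.280×10^4 lb
From P_cr = π²EI/(K·L)²:  L = (1/K)·√(π²EI/P_cr) = (1/2)·√(π²×1.45×10^7×3.469/7.280×10^4)
L = 41.3 in

L_max ≈ 41.3 in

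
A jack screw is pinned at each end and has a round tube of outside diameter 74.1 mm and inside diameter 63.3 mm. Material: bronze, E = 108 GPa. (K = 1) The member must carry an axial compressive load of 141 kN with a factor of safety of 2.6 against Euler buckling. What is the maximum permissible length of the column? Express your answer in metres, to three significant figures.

d_o = 74.1 mm, d_i = 63.3 mm
I = π(d_o⁴ − d_i⁴)/64 = π(74.1⁴ − 63.30⁴)/64 = 6.918×10^5 mm⁴
I = 6.918×10^-7 m⁴
Required critical load P_cr = n·P = 2.6 × 141 = 366.6 kN = 3.666×10^5 N
From P_cr = π²EI/(K·L)²:  L = (1/K)·√(π²EI/P_cr) = (1/1)·√(π²×1.08×10^11×6.918×10^-7/3.666×10^5)
L = 1.42 m

L_max ≈ 1.42 m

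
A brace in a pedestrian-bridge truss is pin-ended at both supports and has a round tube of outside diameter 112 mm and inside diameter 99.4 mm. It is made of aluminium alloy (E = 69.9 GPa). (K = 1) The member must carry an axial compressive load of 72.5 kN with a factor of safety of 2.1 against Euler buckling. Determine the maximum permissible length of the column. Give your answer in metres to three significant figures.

d_o = 112 mm, d_i = 99.4 mm
I = π(d_o⁴ − d_i⁴)/64 = π(112⁴ − 99.40⁴)/64 = 2.932×10^6 mm⁴
I = 2.932×10^-6 m⁴
Required critical load P_cr = n·P = 2.1 × 72.5 = 152.2 kN = 1.522×10^5 N
From P_cr = π²EI/(K·L)²:  L = (1/K)·√(π²EI/P_cr) = (1/1)·√(π²×6.99×10^10×2.932×10^-6/1.522×10^5)
L = 3.64 m

L_max ≈ 3.64 m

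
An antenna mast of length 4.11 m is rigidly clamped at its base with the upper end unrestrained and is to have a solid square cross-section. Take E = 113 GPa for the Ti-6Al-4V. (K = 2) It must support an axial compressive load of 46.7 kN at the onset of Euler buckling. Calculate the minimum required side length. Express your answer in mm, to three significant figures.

L_e = K·L = 2 × 4.11 = 8.220 m
Required I = P_cr·L_e²/(π²E) = 4.670×10^4 × 8.220² / (π² × 1.13×10^11) = 2.829×10^-6 m⁴
I_req = 2.829×10^6 mm⁴
Solid square: I = a⁴/12  ⇒  a = (12I)^(1/4) = (12×2.829×10^6)^(1/4) = 76.3 mm

a ≈ 76.3 mm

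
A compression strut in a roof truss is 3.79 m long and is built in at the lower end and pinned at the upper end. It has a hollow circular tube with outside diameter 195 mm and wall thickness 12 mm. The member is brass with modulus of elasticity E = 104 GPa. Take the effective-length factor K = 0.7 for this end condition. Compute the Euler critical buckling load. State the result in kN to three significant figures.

P_cr ≈ 4230 kN

Inner diameter d_i = 195 − 2×12 = 171.0 mm
I = π(d_o⁴ − d_i⁴)/64 = π(195⁴ − 171.0⁴)/64 = 2.900×10^7 mm⁴
I = 2.900×10^7 mm⁴ = 2.900×10^-5 m⁴
Effective length L_e = K·L = 0.7 × 3.79 = 2.653 m
P_cr = π²EI / L_e² = π² × 104×10⁹ × 2.900×10^-5 / 2.653² = 4.230×10^6 N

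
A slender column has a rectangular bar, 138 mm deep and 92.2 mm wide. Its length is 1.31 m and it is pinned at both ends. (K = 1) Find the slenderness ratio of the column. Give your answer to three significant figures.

For a rectangle r_min = b/√12 = 92.2/√12 = 26.62 mm
L_e = K·L = 1 × 1.31 m = 1.310 m = 1310.0 mm
λ = L_e / r_min = 1310.0 / 26.62 = 49.2

λ ≈ 49.2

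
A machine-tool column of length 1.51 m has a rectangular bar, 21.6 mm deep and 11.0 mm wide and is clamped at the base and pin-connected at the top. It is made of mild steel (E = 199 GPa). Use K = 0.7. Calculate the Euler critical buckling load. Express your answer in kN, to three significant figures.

Buckling occurs about the weak axis: I_min = h·b³/12 with b = 11.0 mm (the shorter side).
I_min = 21.6×11.0³/12 = 2.396×10^3 mm⁴
I = 2.396×10^3 mm⁴ = 2.396×10^-9 m⁴
Effective length L_e = K·L = 0.7 × 1.51 = 1.057 m
P_cr = π²EI / L_e² = π² × 199×10⁹ × 2.396×10^-9 / 1.057² = 4.212×10^3 N

P_cr ≈ 4.21 kN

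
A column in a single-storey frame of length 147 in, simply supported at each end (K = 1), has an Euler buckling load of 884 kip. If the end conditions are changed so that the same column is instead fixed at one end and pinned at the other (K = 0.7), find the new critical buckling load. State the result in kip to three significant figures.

P_cr ∝ 1/K², so P_cr,new = P_cr,old × (K_old/K_new)² = 884 × (1/0.7)²
= 884 × 2.041 = 1800 kip

P_cr ≈ 1800 kip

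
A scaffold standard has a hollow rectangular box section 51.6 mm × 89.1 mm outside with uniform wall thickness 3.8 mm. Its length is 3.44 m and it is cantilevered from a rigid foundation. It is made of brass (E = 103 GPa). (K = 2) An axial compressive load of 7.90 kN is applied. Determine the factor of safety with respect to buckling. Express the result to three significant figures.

Inner dimensions: h_i = 89.1 − 2×3.8 = 81.50 mm, b_i = 51.6 − 2×3.8 = 44.00 mm
Weak-axis I_min = (h_o·b_o³ − h_i·b_i³)/12 with b_o = 51.6, b_i = 44.00 mm (shorter outer/inner sides).
I_min = (89.1×51.6³ − 81.50×44.00³)/12 = 4.416×10^5 mm⁴
I = 4.416×10^5 mm⁴ = 4.416×10^-7 m⁴
Effective length L_e = K·L = 2 × 3.44 = 6.880 m
P_cr = π²EI / L_e² = π² × 103×10⁹ × 4.416×10^-7 / 6.880² = 9.483×10^3 N
Factor of safety n = P_cr / P = 9.4832 / 7.90 = 1.20

n ≈ 1.20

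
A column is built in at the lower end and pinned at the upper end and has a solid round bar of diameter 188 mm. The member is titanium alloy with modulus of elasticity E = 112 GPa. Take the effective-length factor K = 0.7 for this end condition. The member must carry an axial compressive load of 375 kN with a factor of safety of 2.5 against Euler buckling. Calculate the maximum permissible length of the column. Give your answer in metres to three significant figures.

I = πd⁴/64 = π×188⁴/64 = 6.132×10^7 mm⁴
I = 6.132×10^-5 m⁴
Required critical load P_cr = n·P = 2.5 × 375 = 937.5 kN = 9.375×10^5 N
From P_cr = π²EI/(K·L)²:  L = (1/K)·√(π²EI/P_cr) = (1/0.7)·√(π²×1.12×10^11×6.132×10^-5/9.375×10^5)
L = 12.1 m

L_max ≈ 12.1 m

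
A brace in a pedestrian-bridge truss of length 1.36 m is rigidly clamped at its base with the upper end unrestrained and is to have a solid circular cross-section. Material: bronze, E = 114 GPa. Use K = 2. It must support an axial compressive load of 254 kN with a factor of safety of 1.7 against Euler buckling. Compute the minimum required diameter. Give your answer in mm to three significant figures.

d ≈ 87.2 mm

Required P_cr = n·P = 1.7 × 254 = 431.8 kN
L_e = K·L = 2 × 1.36 = 2.720 m
Required I = P_cr·L_e²/(π²E) = 4.318×10^5 × 2.720² / (π² × 1.14×10^11) = 2.839×10^-6 m⁴
I_req = 2.839×10^6 mm⁴
Solid circle: I = πd⁴/64  ⇒  d = (64I/π)^(1/4) = (64×2.839×10^6/π)^(1/4) = 87.2 mm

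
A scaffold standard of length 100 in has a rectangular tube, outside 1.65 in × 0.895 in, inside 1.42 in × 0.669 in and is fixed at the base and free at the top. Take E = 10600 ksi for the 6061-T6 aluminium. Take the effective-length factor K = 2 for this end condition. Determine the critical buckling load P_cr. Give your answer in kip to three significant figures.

P_cr ≈ 0.165 kip

Weak-axis I_min = (h_o·b_o³ − h_i·b_i³)/12 with b_o = 0.895, b_i = 0.6690 in (shorter outer/inner sides).
I_min = (1.65×0.895³ − 1.420×0.6690³)/12 = 6.314×10^-2 in⁴
Effective length L_e = K·L = 2 × 100 = 200.0 in
P_cr = π²EI / L_e² = π² × 10600×10³ × 6.314×10^-2 / 200.0² = 165.2 lb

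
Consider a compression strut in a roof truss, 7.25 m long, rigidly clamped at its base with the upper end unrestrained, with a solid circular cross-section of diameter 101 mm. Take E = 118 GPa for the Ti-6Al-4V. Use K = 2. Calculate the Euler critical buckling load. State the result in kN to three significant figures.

P_cr ≈ 28.3 kN

I = πd⁴/64 = π×101⁴/64 = 5.108×10^6 mm⁴
I = 5.108×10^6 mm⁴ = 5.108×10^-6 m⁴
Effective length L_e = K·L = 2 × 7.25 = 14.50 m
P_cr = π²EI / L_e² = π² × 118×10⁹ × 5.108×10^-6 / 14.50² = 2.829×10^4 N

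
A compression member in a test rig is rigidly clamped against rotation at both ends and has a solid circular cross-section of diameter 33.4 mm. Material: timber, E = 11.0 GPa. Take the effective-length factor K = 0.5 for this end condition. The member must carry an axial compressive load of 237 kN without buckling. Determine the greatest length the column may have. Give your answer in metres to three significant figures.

I = πd⁴/64 = π×33.4⁴/64 = 6.109×10^4 mm⁴
I = 6.109×10^-8 m⁴
At the buckling limit P_cr = P = 2.370×10^5 N
From P_cr = π²EI/(K·L)²:  L = (1/K)·√(π²EI/P_cr) = (1/0.5)·√(π²×1.10×10^10×6.109×10^-8/2.370×10^5)
L = 0.335 m

L_max ≈ 0.335 m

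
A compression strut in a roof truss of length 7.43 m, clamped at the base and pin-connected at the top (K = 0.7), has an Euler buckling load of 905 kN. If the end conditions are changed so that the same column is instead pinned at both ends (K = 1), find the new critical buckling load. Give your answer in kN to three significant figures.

P_cr ∝ 1/K², so P_cr,new = P_cr,old × (K_old/K_new)² = 905 × (0.7/1)²
= 905 × 0.4900 = 443 kN

P_cr ≈ 443 kN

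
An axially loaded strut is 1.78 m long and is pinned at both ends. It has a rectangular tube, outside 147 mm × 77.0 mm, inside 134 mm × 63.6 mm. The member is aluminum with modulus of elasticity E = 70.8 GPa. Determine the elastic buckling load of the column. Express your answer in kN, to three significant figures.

P_cr ≈ 600 kN

Weak-axis I_min = (h_o·b_o³ − h_i·b_i³)/12 with b_o = 77.0, b_i = 63.60 mm (shorter outer/inner sides).
I_min = (147×77.0³ − 134.0×63.60³)/12 = 2.720×10^6 mm⁴
I = 2.720×10^6 mm⁴ = 2.720×10^-6 m⁴
Effective length L_e = K·L = 1 × 1.78 = 1.780 m
P_cr = π²EI / L_e² = π² × 70.8×10⁹ × 2.720×10^-6 / 1.780² = 5.998×10^5 N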